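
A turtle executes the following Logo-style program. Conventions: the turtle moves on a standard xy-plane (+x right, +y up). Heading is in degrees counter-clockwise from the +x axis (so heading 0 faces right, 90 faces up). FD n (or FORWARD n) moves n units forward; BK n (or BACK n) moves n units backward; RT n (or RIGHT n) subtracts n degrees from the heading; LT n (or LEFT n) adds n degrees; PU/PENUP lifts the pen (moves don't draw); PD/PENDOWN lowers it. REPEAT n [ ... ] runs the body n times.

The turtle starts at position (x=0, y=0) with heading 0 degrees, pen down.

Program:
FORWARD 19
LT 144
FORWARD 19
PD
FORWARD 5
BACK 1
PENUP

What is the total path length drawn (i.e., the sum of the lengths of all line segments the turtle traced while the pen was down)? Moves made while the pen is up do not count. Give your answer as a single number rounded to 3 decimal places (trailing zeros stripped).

Answer: 44

Derivation:
Executing turtle program step by step:
Start: pos=(0,0), heading=0, pen down
FD 19: (0,0) -> (19,0) [heading=0, draw]
LT 144: heading 0 -> 144
FD 19: (19,0) -> (3.629,11.168) [heading=144, draw]
PD: pen down
FD 5: (3.629,11.168) -> (-0.416,14.107) [heading=144, draw]
BK 1: (-0.416,14.107) -> (0.393,13.519) [heading=144, draw]
PU: pen up
Final: pos=(0.393,13.519), heading=144, 4 segment(s) drawn

Segment lengths:
  seg 1: (0,0) -> (19,0), length = 19
  seg 2: (19,0) -> (3.629,11.168), length = 19
  seg 3: (3.629,11.168) -> (-0.416,14.107), length = 5
  seg 4: (-0.416,14.107) -> (0.393,13.519), length = 1
Total = 44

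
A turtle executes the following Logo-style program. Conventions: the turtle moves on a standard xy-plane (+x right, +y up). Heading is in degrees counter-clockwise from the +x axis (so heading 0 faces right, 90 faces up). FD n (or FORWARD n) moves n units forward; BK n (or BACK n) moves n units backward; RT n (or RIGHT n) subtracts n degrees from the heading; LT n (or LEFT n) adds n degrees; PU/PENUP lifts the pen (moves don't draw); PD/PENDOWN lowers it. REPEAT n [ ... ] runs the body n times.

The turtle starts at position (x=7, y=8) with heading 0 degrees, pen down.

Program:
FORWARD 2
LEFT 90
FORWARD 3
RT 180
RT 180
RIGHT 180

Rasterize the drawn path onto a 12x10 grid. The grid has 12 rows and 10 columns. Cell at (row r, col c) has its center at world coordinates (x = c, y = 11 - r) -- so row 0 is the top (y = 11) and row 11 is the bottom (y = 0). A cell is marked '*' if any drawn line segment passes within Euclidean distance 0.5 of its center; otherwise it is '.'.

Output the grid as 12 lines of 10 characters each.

Segment 0: (7,8) -> (9,8)
Segment 1: (9,8) -> (9,11)

Answer: .........*
.........*
.........*
.......***
..........
..........
..........
..........
..........
..........
..........
..........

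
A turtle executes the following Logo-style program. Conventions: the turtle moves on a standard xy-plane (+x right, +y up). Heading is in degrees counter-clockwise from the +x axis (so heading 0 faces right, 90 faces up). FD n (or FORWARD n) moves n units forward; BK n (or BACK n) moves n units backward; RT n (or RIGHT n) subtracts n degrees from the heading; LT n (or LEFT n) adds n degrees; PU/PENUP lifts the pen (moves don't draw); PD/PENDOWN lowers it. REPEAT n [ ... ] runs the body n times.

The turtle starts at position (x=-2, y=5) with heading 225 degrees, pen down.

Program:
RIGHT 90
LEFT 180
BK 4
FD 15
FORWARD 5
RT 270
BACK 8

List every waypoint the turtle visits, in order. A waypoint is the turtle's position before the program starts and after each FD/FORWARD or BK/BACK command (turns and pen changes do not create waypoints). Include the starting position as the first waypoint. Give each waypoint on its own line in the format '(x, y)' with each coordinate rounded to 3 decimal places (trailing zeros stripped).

Executing turtle program step by step:
Start: pos=(-2,5), heading=225, pen down
RT 90: heading 225 -> 135
LT 180: heading 135 -> 315
BK 4: (-2,5) -> (-4.828,7.828) [heading=315, draw]
FD 15: (-4.828,7.828) -> (5.778,-2.778) [heading=315, draw]
FD 5: (5.778,-2.778) -> (9.314,-6.314) [heading=315, draw]
RT 270: heading 315 -> 45
BK 8: (9.314,-6.314) -> (3.657,-11.971) [heading=45, draw]
Final: pos=(3.657,-11.971), heading=45, 4 segment(s) drawn
Waypoints (5 total):
(-2, 5)
(-4.828, 7.828)
(5.778, -2.778)
(9.314, -6.314)
(3.657, -11.971)

Answer: (-2, 5)
(-4.828, 7.828)
(5.778, -2.778)
(9.314, -6.314)
(3.657, -11.971)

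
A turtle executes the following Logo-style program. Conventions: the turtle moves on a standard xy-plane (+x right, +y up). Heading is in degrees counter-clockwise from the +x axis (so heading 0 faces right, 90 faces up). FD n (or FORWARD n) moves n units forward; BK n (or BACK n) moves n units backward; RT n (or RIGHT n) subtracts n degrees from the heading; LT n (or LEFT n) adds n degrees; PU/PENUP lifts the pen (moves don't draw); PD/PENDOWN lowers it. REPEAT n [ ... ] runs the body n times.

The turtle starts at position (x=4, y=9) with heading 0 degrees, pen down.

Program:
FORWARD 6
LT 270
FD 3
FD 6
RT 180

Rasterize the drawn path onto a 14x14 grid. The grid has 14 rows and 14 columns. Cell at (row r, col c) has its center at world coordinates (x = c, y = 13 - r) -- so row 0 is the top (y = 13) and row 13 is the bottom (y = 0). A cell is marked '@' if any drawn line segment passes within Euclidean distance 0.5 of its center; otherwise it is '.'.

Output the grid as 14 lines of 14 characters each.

Segment 0: (4,9) -> (10,9)
Segment 1: (10,9) -> (10,6)
Segment 2: (10,6) -> (10,0)

Answer: ..............
..............
..............
..............
....@@@@@@@...
..........@...
..........@...
..........@...
..........@...
..........@...
..........@...
..........@...
..........@...
..........@...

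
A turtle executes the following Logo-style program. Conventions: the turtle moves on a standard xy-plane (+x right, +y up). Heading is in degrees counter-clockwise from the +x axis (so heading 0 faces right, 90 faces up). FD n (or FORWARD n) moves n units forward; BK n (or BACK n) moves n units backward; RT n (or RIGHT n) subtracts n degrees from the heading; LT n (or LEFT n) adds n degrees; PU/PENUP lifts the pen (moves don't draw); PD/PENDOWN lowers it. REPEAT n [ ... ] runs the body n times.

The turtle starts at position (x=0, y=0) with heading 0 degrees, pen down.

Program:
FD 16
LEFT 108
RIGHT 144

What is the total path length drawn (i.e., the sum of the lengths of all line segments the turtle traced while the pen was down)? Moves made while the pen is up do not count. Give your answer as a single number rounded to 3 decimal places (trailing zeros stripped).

Answer: 16

Derivation:
Executing turtle program step by step:
Start: pos=(0,0), heading=0, pen down
FD 16: (0,0) -> (16,0) [heading=0, draw]
LT 108: heading 0 -> 108
RT 144: heading 108 -> 324
Final: pos=(16,0), heading=324, 1 segment(s) drawn

Segment lengths:
  seg 1: (0,0) -> (16,0), length = 16
Total = 16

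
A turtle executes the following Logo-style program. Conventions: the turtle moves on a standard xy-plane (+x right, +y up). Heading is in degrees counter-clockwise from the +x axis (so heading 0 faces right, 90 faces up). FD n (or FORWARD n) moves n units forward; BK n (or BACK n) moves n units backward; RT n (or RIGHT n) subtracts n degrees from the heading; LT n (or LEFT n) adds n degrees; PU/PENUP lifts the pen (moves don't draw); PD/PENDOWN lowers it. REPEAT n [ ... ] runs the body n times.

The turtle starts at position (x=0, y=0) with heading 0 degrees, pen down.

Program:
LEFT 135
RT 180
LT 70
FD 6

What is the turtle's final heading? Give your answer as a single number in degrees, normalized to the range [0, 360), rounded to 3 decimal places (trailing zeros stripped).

Answer: 25

Derivation:
Executing turtle program step by step:
Start: pos=(0,0), heading=0, pen down
LT 135: heading 0 -> 135
RT 180: heading 135 -> 315
LT 70: heading 315 -> 25
FD 6: (0,0) -> (5.438,2.536) [heading=25, draw]
Final: pos=(5.438,2.536), heading=25, 1 segment(s) drawn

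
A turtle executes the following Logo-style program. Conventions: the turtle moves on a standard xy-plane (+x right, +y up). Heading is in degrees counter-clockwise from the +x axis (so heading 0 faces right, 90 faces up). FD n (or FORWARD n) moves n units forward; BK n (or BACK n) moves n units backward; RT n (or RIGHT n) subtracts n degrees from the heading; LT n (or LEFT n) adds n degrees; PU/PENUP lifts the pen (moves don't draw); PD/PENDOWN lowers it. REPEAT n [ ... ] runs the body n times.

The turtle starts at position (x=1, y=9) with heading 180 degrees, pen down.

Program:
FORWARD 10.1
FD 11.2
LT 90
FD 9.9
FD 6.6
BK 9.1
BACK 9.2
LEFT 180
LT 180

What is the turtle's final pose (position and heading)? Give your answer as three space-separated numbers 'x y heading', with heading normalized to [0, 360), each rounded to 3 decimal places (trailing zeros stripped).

Answer: -20.3 10.8 270

Derivation:
Executing turtle program step by step:
Start: pos=(1,9), heading=180, pen down
FD 10.1: (1,9) -> (-9.1,9) [heading=180, draw]
FD 11.2: (-9.1,9) -> (-20.3,9) [heading=180, draw]
LT 90: heading 180 -> 270
FD 9.9: (-20.3,9) -> (-20.3,-0.9) [heading=270, draw]
FD 6.6: (-20.3,-0.9) -> (-20.3,-7.5) [heading=270, draw]
BK 9.1: (-20.3,-7.5) -> (-20.3,1.6) [heading=270, draw]
BK 9.2: (-20.3,1.6) -> (-20.3,10.8) [heading=270, draw]
LT 180: heading 270 -> 90
LT 180: heading 90 -> 270
Final: pos=(-20.3,10.8), heading=270, 6 segment(s) drawn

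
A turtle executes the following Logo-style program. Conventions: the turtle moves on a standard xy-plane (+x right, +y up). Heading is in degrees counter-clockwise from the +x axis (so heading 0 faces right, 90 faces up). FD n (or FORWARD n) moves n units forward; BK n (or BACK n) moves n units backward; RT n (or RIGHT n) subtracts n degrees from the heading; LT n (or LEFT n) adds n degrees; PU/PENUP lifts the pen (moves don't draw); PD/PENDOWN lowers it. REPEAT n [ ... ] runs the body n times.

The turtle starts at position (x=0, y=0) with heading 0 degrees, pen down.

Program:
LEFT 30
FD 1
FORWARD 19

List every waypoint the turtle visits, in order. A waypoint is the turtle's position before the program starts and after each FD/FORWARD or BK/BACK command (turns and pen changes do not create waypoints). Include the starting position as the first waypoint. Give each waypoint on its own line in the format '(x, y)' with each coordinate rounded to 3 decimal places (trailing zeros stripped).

Answer: (0, 0)
(0.866, 0.5)
(17.321, 10)

Derivation:
Executing turtle program step by step:
Start: pos=(0,0), heading=0, pen down
LT 30: heading 0 -> 30
FD 1: (0,0) -> (0.866,0.5) [heading=30, draw]
FD 19: (0.866,0.5) -> (17.321,10) [heading=30, draw]
Final: pos=(17.321,10), heading=30, 2 segment(s) drawn
Waypoints (3 total):
(0, 0)
(0.866, 0.5)
(17.321, 10)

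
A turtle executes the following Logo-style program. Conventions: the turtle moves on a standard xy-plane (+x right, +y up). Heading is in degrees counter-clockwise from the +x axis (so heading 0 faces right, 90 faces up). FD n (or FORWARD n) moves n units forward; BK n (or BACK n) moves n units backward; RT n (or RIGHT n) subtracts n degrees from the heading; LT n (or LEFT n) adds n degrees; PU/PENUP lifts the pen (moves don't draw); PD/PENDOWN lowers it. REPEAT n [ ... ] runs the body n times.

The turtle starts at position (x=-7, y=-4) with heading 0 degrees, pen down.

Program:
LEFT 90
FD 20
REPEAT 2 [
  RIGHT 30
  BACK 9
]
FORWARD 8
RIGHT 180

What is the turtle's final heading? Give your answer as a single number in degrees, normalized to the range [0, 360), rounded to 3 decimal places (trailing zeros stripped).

Executing turtle program step by step:
Start: pos=(-7,-4), heading=0, pen down
LT 90: heading 0 -> 90
FD 20: (-7,-4) -> (-7,16) [heading=90, draw]
REPEAT 2 [
  -- iteration 1/2 --
  RT 30: heading 90 -> 60
  BK 9: (-7,16) -> (-11.5,8.206) [heading=60, draw]
  -- iteration 2/2 --
  RT 30: heading 60 -> 30
  BK 9: (-11.5,8.206) -> (-19.294,3.706) [heading=30, draw]
]
FD 8: (-19.294,3.706) -> (-12.366,7.706) [heading=30, draw]
RT 180: heading 30 -> 210
Final: pos=(-12.366,7.706), heading=210, 4 segment(s) drawn

Answer: 210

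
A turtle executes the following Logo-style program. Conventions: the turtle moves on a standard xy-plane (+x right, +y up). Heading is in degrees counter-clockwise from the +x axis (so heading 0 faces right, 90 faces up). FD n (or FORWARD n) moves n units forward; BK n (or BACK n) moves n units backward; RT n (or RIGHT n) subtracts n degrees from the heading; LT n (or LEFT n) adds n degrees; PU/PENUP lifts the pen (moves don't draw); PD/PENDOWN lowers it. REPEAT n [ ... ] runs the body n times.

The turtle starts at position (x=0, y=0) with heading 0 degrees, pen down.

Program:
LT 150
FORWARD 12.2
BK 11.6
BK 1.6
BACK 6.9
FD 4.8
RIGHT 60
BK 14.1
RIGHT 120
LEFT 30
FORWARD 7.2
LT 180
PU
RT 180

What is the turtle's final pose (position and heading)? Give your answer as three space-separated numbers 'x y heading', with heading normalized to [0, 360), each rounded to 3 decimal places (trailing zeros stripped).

Executing turtle program step by step:
Start: pos=(0,0), heading=0, pen down
LT 150: heading 0 -> 150
FD 12.2: (0,0) -> (-10.566,6.1) [heading=150, draw]
BK 11.6: (-10.566,6.1) -> (-0.52,0.3) [heading=150, draw]
BK 1.6: (-0.52,0.3) -> (0.866,-0.5) [heading=150, draw]
BK 6.9: (0.866,-0.5) -> (6.842,-3.95) [heading=150, draw]
FD 4.8: (6.842,-3.95) -> (2.685,-1.55) [heading=150, draw]
RT 60: heading 150 -> 90
BK 14.1: (2.685,-1.55) -> (2.685,-15.65) [heading=90, draw]
RT 120: heading 90 -> 330
LT 30: heading 330 -> 0
FD 7.2: (2.685,-15.65) -> (9.885,-15.65) [heading=0, draw]
LT 180: heading 0 -> 180
PU: pen up
RT 180: heading 180 -> 0
Final: pos=(9.885,-15.65), heading=0, 7 segment(s) drawn

Answer: 9.885 -15.65 0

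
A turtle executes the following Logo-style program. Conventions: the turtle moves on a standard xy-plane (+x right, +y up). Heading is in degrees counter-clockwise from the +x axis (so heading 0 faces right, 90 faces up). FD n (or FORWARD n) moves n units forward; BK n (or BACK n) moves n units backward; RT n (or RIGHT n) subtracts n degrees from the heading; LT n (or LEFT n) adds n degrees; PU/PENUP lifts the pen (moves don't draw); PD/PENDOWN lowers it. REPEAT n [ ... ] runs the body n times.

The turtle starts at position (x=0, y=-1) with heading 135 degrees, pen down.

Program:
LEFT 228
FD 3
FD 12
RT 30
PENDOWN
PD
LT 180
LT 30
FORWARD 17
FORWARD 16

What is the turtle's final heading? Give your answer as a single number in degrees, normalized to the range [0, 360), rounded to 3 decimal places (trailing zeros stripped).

Answer: 183

Derivation:
Executing turtle program step by step:
Start: pos=(0,-1), heading=135, pen down
LT 228: heading 135 -> 3
FD 3: (0,-1) -> (2.996,-0.843) [heading=3, draw]
FD 12: (2.996,-0.843) -> (14.979,-0.215) [heading=3, draw]
RT 30: heading 3 -> 333
PD: pen down
PD: pen down
LT 180: heading 333 -> 153
LT 30: heading 153 -> 183
FD 17: (14.979,-0.215) -> (-1.997,-1.105) [heading=183, draw]
FD 16: (-1.997,-1.105) -> (-17.975,-1.942) [heading=183, draw]
Final: pos=(-17.975,-1.942), heading=183, 4 segment(s) drawn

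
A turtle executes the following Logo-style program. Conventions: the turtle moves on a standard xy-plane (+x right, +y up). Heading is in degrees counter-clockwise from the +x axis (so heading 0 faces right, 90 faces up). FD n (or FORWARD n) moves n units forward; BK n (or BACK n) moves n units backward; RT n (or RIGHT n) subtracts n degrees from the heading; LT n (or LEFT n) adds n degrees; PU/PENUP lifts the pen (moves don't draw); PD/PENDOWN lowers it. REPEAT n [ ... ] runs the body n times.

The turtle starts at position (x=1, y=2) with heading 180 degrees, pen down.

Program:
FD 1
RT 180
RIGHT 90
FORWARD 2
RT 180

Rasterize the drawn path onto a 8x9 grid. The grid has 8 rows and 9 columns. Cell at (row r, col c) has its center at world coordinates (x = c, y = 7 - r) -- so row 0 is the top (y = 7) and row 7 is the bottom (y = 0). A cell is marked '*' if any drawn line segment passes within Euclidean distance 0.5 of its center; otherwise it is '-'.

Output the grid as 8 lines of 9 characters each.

Segment 0: (1,2) -> (0,2)
Segment 1: (0,2) -> (0,0)

Answer: ---------
---------
---------
---------
---------
**-------
*--------
*--------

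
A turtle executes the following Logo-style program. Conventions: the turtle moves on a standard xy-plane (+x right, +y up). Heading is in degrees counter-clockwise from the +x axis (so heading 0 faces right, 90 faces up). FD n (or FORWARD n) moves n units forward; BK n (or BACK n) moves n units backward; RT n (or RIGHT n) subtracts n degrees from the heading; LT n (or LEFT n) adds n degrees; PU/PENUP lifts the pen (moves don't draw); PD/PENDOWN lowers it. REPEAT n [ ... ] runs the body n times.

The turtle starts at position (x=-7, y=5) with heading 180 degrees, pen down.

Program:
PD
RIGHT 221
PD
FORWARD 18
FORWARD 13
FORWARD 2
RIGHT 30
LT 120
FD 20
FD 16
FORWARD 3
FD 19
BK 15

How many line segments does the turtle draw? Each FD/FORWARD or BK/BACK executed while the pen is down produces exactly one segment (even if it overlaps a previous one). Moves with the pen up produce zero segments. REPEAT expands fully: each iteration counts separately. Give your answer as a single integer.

Executing turtle program step by step:
Start: pos=(-7,5), heading=180, pen down
PD: pen down
RT 221: heading 180 -> 319
PD: pen down
FD 18: (-7,5) -> (6.585,-6.809) [heading=319, draw]
FD 13: (6.585,-6.809) -> (16.396,-15.338) [heading=319, draw]
FD 2: (16.396,-15.338) -> (17.905,-16.65) [heading=319, draw]
RT 30: heading 319 -> 289
LT 120: heading 289 -> 49
FD 20: (17.905,-16.65) -> (31.027,-1.556) [heading=49, draw]
FD 16: (31.027,-1.556) -> (41.524,10.52) [heading=49, draw]
FD 3: (41.524,10.52) -> (43.492,12.784) [heading=49, draw]
FD 19: (43.492,12.784) -> (55.957,27.123) [heading=49, draw]
BK 15: (55.957,27.123) -> (46.116,15.803) [heading=49, draw]
Final: pos=(46.116,15.803), heading=49, 8 segment(s) drawn
Segments drawn: 8

Answer: 8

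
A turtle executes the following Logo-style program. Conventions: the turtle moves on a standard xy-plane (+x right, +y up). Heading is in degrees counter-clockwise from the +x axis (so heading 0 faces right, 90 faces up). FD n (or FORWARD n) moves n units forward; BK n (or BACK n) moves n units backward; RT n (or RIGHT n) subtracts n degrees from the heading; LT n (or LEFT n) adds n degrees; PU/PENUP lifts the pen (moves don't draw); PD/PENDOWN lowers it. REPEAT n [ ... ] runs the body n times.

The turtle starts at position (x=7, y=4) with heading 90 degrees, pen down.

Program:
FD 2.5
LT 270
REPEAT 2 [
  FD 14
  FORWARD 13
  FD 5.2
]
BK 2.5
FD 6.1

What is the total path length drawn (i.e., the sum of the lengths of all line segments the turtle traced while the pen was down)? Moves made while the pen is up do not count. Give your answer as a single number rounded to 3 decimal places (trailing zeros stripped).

Answer: 75.5

Derivation:
Executing turtle program step by step:
Start: pos=(7,4), heading=90, pen down
FD 2.5: (7,4) -> (7,6.5) [heading=90, draw]
LT 270: heading 90 -> 0
REPEAT 2 [
  -- iteration 1/2 --
  FD 14: (7,6.5) -> (21,6.5) [heading=0, draw]
  FD 13: (21,6.5) -> (34,6.5) [heading=0, draw]
  FD 5.2: (34,6.5) -> (39.2,6.5) [heading=0, draw]
  -- iteration 2/2 --
  FD 14: (39.2,6.5) -> (53.2,6.5) [heading=0, draw]
  FD 13: (53.2,6.5) -> (66.2,6.5) [heading=0, draw]
  FD 5.2: (66.2,6.5) -> (71.4,6.5) [heading=0, draw]
]
BK 2.5: (71.4,6.5) -> (68.9,6.5) [heading=0, draw]
FD 6.1: (68.9,6.5) -> (75,6.5) [heading=0, draw]
Final: pos=(75,6.5), heading=0, 9 segment(s) drawn

Segment lengths:
  seg 1: (7,4) -> (7,6.5), length = 2.5
  seg 2: (7,6.5) -> (21,6.5), length = 14
  seg 3: (21,6.5) -> (34,6.5), length = 13
  seg 4: (34,6.5) -> (39.2,6.5), length = 5.2
  seg 5: (39.2,6.5) -> (53.2,6.5), length = 14
  seg 6: (53.2,6.5) -> (66.2,6.5), length = 13
  seg 7: (66.2,6.5) -> (71.4,6.5), length = 5.2
  seg 8: (71.4,6.5) -> (68.9,6.5), length = 2.5
  seg 9: (68.9,6.5) -> (75,6.5), length = 6.1
Total = 75.5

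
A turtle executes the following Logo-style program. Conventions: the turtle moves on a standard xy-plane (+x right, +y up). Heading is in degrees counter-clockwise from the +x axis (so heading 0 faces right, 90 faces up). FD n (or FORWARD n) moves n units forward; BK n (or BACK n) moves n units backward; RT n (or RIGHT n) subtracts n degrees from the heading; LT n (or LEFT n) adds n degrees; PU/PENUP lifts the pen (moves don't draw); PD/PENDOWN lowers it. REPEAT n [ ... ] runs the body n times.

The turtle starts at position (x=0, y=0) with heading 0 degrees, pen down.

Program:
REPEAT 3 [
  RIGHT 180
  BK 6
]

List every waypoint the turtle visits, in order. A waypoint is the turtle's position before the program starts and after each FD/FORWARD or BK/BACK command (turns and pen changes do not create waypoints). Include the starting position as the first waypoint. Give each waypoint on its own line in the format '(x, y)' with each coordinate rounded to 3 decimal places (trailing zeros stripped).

Executing turtle program step by step:
Start: pos=(0,0), heading=0, pen down
REPEAT 3 [
  -- iteration 1/3 --
  RT 180: heading 0 -> 180
  BK 6: (0,0) -> (6,0) [heading=180, draw]
  -- iteration 2/3 --
  RT 180: heading 180 -> 0
  BK 6: (6,0) -> (0,0) [heading=0, draw]
  -- iteration 3/3 --
  RT 180: heading 0 -> 180
  BK 6: (0,0) -> (6,0) [heading=180, draw]
]
Final: pos=(6,0), heading=180, 3 segment(s) drawn
Waypoints (4 total):
(0, 0)
(6, 0)
(0, 0)
(6, 0)

Answer: (0, 0)
(6, 0)
(0, 0)
(6, 0)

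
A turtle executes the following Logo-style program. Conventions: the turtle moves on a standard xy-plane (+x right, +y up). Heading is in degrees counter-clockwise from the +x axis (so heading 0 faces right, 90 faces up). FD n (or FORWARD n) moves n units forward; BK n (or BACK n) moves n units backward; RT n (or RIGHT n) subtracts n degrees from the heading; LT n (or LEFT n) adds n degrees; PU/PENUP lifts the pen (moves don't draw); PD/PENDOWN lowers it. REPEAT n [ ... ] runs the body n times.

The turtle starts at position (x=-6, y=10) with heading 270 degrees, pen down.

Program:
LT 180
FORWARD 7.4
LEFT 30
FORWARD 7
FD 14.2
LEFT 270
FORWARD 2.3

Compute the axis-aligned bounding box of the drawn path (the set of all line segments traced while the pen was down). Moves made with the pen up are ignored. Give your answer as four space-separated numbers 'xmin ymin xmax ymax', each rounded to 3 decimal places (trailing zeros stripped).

Executing turtle program step by step:
Start: pos=(-6,10), heading=270, pen down
LT 180: heading 270 -> 90
FD 7.4: (-6,10) -> (-6,17.4) [heading=90, draw]
LT 30: heading 90 -> 120
FD 7: (-6,17.4) -> (-9.5,23.462) [heading=120, draw]
FD 14.2: (-9.5,23.462) -> (-16.6,35.76) [heading=120, draw]
LT 270: heading 120 -> 30
FD 2.3: (-16.6,35.76) -> (-14.608,36.91) [heading=30, draw]
Final: pos=(-14.608,36.91), heading=30, 4 segment(s) drawn

Segment endpoints: x in {-16.6, -14.608, -9.5, -6, -6}, y in {10, 17.4, 23.462, 35.76, 36.91}
xmin=-16.6, ymin=10, xmax=-6, ymax=36.91

Answer: -16.6 10 -6 36.91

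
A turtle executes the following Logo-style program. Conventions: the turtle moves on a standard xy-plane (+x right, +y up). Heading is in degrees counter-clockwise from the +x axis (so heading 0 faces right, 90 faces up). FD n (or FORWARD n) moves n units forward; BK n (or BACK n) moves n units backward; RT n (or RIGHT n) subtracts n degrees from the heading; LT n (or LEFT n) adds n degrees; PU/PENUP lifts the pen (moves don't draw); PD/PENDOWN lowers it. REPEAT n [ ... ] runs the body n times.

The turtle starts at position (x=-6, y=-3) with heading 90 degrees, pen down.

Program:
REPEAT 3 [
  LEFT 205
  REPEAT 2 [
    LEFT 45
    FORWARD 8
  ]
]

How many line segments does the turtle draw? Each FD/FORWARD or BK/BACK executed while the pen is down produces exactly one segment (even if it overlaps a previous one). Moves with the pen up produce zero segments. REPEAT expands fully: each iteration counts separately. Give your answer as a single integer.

Executing turtle program step by step:
Start: pos=(-6,-3), heading=90, pen down
REPEAT 3 [
  -- iteration 1/3 --
  LT 205: heading 90 -> 295
  REPEAT 2 [
    -- iteration 1/2 --
    LT 45: heading 295 -> 340
    FD 8: (-6,-3) -> (1.518,-5.736) [heading=340, draw]
    -- iteration 2/2 --
    LT 45: heading 340 -> 25
    FD 8: (1.518,-5.736) -> (8.768,-2.355) [heading=25, draw]
  ]
  -- iteration 2/3 --
  LT 205: heading 25 -> 230
  REPEAT 2 [
    -- iteration 1/2 --
    LT 45: heading 230 -> 275
    FD 8: (8.768,-2.355) -> (9.465,-10.325) [heading=275, draw]
    -- iteration 2/2 --
    LT 45: heading 275 -> 320
    FD 8: (9.465,-10.325) -> (15.594,-15.467) [heading=320, draw]
  ]
  -- iteration 3/3 --
  LT 205: heading 320 -> 165
  REPEAT 2 [
    -- iteration 1/2 --
    LT 45: heading 165 -> 210
    FD 8: (15.594,-15.467) -> (8.665,-19.467) [heading=210, draw]
    -- iteration 2/2 --
    LT 45: heading 210 -> 255
    FD 8: (8.665,-19.467) -> (6.595,-27.194) [heading=255, draw]
  ]
]
Final: pos=(6.595,-27.194), heading=255, 6 segment(s) drawn
Segments drawn: 6

Answer: 6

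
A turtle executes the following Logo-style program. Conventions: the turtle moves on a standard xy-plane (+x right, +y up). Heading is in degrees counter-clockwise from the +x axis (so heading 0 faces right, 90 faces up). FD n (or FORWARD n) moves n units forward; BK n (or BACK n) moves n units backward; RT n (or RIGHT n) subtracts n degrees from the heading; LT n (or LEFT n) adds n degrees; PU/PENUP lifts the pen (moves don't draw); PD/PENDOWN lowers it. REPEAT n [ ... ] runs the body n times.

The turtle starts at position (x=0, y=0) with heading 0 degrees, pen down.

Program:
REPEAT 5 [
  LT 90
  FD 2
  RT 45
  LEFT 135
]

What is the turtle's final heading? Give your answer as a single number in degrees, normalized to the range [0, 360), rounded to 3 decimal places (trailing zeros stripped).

Answer: 180

Derivation:
Executing turtle program step by step:
Start: pos=(0,0), heading=0, pen down
REPEAT 5 [
  -- iteration 1/5 --
  LT 90: heading 0 -> 90
  FD 2: (0,0) -> (0,2) [heading=90, draw]
  RT 45: heading 90 -> 45
  LT 135: heading 45 -> 180
  -- iteration 2/5 --
  LT 90: heading 180 -> 270
  FD 2: (0,2) -> (0,0) [heading=270, draw]
  RT 45: heading 270 -> 225
  LT 135: heading 225 -> 0
  -- iteration 3/5 --
  LT 90: heading 0 -> 90
  FD 2: (0,0) -> (0,2) [heading=90, draw]
  RT 45: heading 90 -> 45
  LT 135: heading 45 -> 180
  -- iteration 4/5 --
  LT 90: heading 180 -> 270
  FD 2: (0,2) -> (0,0) [heading=270, draw]
  RT 45: heading 270 -> 225
  LT 135: heading 225 -> 0
  -- iteration 5/5 --
  LT 90: heading 0 -> 90
  FD 2: (0,0) -> (0,2) [heading=90, draw]
  RT 45: heading 90 -> 45
  LT 135: heading 45 -> 180
]
Final: pos=(0,2), heading=180, 5 segment(s) drawn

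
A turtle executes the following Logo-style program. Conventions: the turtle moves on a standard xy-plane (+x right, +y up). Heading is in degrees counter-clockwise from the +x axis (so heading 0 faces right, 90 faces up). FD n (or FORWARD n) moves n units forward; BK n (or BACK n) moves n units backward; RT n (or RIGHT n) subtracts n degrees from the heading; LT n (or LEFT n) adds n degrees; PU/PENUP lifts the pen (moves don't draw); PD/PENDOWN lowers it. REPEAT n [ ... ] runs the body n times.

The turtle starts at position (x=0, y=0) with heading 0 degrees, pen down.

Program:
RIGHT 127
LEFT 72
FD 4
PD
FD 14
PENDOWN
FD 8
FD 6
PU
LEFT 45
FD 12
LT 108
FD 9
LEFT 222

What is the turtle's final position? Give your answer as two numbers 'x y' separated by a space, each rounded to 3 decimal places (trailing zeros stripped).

Answer: 28.92 -19.384

Derivation:
Executing turtle program step by step:
Start: pos=(0,0), heading=0, pen down
RT 127: heading 0 -> 233
LT 72: heading 233 -> 305
FD 4: (0,0) -> (2.294,-3.277) [heading=305, draw]
PD: pen down
FD 14: (2.294,-3.277) -> (10.324,-14.745) [heading=305, draw]
PD: pen down
FD 8: (10.324,-14.745) -> (14.913,-21.298) [heading=305, draw]
FD 6: (14.913,-21.298) -> (18.354,-26.213) [heading=305, draw]
PU: pen up
LT 45: heading 305 -> 350
FD 12: (18.354,-26.213) -> (30.172,-28.297) [heading=350, move]
LT 108: heading 350 -> 98
FD 9: (30.172,-28.297) -> (28.92,-19.384) [heading=98, move]
LT 222: heading 98 -> 320
Final: pos=(28.92,-19.384), heading=320, 4 segment(s) drawn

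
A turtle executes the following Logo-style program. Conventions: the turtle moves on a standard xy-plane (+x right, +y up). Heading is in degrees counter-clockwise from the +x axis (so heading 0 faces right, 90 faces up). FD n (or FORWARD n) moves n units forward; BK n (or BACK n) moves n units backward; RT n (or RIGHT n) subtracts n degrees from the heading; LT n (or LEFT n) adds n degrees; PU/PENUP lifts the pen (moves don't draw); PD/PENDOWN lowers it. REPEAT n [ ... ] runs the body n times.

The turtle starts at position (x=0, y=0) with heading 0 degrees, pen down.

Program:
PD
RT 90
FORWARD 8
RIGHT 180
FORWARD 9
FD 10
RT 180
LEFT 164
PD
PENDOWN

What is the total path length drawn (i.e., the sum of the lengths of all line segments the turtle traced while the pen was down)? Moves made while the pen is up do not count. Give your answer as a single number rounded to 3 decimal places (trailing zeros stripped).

Answer: 27

Derivation:
Executing turtle program step by step:
Start: pos=(0,0), heading=0, pen down
PD: pen down
RT 90: heading 0 -> 270
FD 8: (0,0) -> (0,-8) [heading=270, draw]
RT 180: heading 270 -> 90
FD 9: (0,-8) -> (0,1) [heading=90, draw]
FD 10: (0,1) -> (0,11) [heading=90, draw]
RT 180: heading 90 -> 270
LT 164: heading 270 -> 74
PD: pen down
PD: pen down
Final: pos=(0,11), heading=74, 3 segment(s) drawn

Segment lengths:
  seg 1: (0,0) -> (0,-8), length = 8
  seg 2: (0,-8) -> (0,1), length = 9
  seg 3: (0,1) -> (0,11), length = 10
Total = 27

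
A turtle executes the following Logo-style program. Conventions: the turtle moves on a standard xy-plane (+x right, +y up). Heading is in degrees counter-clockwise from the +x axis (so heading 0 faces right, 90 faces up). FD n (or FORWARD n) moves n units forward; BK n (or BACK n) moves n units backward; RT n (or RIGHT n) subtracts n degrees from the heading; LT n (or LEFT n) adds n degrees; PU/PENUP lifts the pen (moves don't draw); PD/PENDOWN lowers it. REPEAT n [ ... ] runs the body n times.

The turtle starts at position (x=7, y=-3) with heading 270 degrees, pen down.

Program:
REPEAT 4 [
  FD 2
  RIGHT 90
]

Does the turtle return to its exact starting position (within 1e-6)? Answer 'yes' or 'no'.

Answer: yes

Derivation:
Executing turtle program step by step:
Start: pos=(7,-3), heading=270, pen down
REPEAT 4 [
  -- iteration 1/4 --
  FD 2: (7,-3) -> (7,-5) [heading=270, draw]
  RT 90: heading 270 -> 180
  -- iteration 2/4 --
  FD 2: (7,-5) -> (5,-5) [heading=180, draw]
  RT 90: heading 180 -> 90
  -- iteration 3/4 --
  FD 2: (5,-5) -> (5,-3) [heading=90, draw]
  RT 90: heading 90 -> 0
  -- iteration 4/4 --
  FD 2: (5,-3) -> (7,-3) [heading=0, draw]
  RT 90: heading 0 -> 270
]
Final: pos=(7,-3), heading=270, 4 segment(s) drawn

Start position: (7, -3)
Final position: (7, -3)
Distance = 0; < 1e-6 -> CLOSED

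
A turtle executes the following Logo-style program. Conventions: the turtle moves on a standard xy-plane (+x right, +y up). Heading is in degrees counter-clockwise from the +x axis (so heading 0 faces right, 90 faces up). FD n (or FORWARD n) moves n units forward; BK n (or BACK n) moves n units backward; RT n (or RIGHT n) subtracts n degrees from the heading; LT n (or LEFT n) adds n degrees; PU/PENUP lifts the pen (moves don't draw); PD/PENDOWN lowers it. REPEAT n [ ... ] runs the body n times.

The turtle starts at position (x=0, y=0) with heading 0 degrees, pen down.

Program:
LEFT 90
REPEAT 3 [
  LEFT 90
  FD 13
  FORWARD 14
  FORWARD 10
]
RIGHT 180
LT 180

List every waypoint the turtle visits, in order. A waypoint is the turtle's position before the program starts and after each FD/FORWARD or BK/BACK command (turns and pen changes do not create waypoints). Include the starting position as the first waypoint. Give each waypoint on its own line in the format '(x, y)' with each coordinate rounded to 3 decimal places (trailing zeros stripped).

Answer: (0, 0)
(-13, 0)
(-27, 0)
(-37, 0)
(-37, -13)
(-37, -27)
(-37, -37)
(-24, -37)
(-10, -37)
(0, -37)

Derivation:
Executing turtle program step by step:
Start: pos=(0,0), heading=0, pen down
LT 90: heading 0 -> 90
REPEAT 3 [
  -- iteration 1/3 --
  LT 90: heading 90 -> 180
  FD 13: (0,0) -> (-13,0) [heading=180, draw]
  FD 14: (-13,0) -> (-27,0) [heading=180, draw]
  FD 10: (-27,0) -> (-37,0) [heading=180, draw]
  -- iteration 2/3 --
  LT 90: heading 180 -> 270
  FD 13: (-37,0) -> (-37,-13) [heading=270, draw]
  FD 14: (-37,-13) -> (-37,-27) [heading=270, draw]
  FD 10: (-37,-27) -> (-37,-37) [heading=270, draw]
  -- iteration 3/3 --
  LT 90: heading 270 -> 0
  FD 13: (-37,-37) -> (-24,-37) [heading=0, draw]
  FD 14: (-24,-37) -> (-10,-37) [heading=0, draw]
  FD 10: (-10,-37) -> (0,-37) [heading=0, draw]
]
RT 180: heading 0 -> 180
LT 180: heading 180 -> 0
Final: pos=(0,-37), heading=0, 9 segment(s) drawn
Waypoints (10 total):
(0, 0)
(-13, 0)
(-27, 0)
(-37, 0)
(-37, -13)
(-37, -27)
(-37, -37)
(-24, -37)
(-10, -37)
(0, -37)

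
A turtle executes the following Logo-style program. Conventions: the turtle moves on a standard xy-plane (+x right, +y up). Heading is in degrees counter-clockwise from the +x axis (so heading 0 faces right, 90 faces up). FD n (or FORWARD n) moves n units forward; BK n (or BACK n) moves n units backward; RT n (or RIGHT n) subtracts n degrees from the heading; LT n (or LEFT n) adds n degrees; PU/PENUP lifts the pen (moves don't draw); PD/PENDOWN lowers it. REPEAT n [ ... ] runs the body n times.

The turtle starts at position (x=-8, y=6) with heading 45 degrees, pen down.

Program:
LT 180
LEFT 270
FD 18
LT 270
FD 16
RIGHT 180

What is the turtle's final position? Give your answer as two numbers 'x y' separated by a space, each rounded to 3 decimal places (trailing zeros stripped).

Answer: -9.414 30.042

Derivation:
Executing turtle program step by step:
Start: pos=(-8,6), heading=45, pen down
LT 180: heading 45 -> 225
LT 270: heading 225 -> 135
FD 18: (-8,6) -> (-20.728,18.728) [heading=135, draw]
LT 270: heading 135 -> 45
FD 16: (-20.728,18.728) -> (-9.414,30.042) [heading=45, draw]
RT 180: heading 45 -> 225
Final: pos=(-9.414,30.042), heading=225, 2 segment(s) drawn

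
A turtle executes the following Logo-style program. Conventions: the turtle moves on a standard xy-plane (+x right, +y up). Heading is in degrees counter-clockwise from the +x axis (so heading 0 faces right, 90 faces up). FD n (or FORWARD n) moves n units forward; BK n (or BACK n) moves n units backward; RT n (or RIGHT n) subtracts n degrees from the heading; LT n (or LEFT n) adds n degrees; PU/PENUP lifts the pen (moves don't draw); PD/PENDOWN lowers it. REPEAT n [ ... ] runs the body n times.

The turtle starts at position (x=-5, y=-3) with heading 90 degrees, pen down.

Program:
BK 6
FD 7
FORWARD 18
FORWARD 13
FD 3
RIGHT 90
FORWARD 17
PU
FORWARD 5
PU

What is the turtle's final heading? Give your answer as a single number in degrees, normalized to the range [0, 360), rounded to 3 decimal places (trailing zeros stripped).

Answer: 0

Derivation:
Executing turtle program step by step:
Start: pos=(-5,-3), heading=90, pen down
BK 6: (-5,-3) -> (-5,-9) [heading=90, draw]
FD 7: (-5,-9) -> (-5,-2) [heading=90, draw]
FD 18: (-5,-2) -> (-5,16) [heading=90, draw]
FD 13: (-5,16) -> (-5,29) [heading=90, draw]
FD 3: (-5,29) -> (-5,32) [heading=90, draw]
RT 90: heading 90 -> 0
FD 17: (-5,32) -> (12,32) [heading=0, draw]
PU: pen up
FD 5: (12,32) -> (17,32) [heading=0, move]
PU: pen up
Final: pos=(17,32), heading=0, 6 segment(s) drawn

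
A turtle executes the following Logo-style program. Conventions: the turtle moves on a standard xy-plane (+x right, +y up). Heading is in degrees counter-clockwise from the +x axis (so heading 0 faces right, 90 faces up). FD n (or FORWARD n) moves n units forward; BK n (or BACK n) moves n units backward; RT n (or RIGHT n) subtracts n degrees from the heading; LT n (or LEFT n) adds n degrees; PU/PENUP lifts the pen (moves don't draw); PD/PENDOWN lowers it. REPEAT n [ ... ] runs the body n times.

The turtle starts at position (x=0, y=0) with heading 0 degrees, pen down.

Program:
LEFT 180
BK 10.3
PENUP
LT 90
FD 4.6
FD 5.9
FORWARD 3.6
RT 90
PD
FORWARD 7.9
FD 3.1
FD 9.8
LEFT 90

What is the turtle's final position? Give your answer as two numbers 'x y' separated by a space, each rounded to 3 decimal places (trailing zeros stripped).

Executing turtle program step by step:
Start: pos=(0,0), heading=0, pen down
LT 180: heading 0 -> 180
BK 10.3: (0,0) -> (10.3,0) [heading=180, draw]
PU: pen up
LT 90: heading 180 -> 270
FD 4.6: (10.3,0) -> (10.3,-4.6) [heading=270, move]
FD 5.9: (10.3,-4.6) -> (10.3,-10.5) [heading=270, move]
FD 3.6: (10.3,-10.5) -> (10.3,-14.1) [heading=270, move]
RT 90: heading 270 -> 180
PD: pen down
FD 7.9: (10.3,-14.1) -> (2.4,-14.1) [heading=180, draw]
FD 3.1: (2.4,-14.1) -> (-0.7,-14.1) [heading=180, draw]
FD 9.8: (-0.7,-14.1) -> (-10.5,-14.1) [heading=180, draw]
LT 90: heading 180 -> 270
Final: pos=(-10.5,-14.1), heading=270, 4 segment(s) drawn

Answer: -10.5 -14.1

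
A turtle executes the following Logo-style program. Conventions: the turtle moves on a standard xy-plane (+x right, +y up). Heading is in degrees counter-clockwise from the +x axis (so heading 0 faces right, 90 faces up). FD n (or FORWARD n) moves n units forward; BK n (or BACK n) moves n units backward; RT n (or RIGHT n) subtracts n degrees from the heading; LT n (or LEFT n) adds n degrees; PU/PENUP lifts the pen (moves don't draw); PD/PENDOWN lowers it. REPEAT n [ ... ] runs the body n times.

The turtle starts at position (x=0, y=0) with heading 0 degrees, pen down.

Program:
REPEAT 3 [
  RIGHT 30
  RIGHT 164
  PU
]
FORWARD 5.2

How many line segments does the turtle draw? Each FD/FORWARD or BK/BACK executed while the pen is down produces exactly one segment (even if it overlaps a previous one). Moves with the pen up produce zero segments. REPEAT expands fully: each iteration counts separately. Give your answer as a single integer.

Answer: 0

Derivation:
Executing turtle program step by step:
Start: pos=(0,0), heading=0, pen down
REPEAT 3 [
  -- iteration 1/3 --
  RT 30: heading 0 -> 330
  RT 164: heading 330 -> 166
  PU: pen up
  -- iteration 2/3 --
  RT 30: heading 166 -> 136
  RT 164: heading 136 -> 332
  PU: pen up
  -- iteration 3/3 --
  RT 30: heading 332 -> 302
  RT 164: heading 302 -> 138
  PU: pen up
]
FD 5.2: (0,0) -> (-3.864,3.479) [heading=138, move]
Final: pos=(-3.864,3.479), heading=138, 0 segment(s) drawn
Segments drawn: 0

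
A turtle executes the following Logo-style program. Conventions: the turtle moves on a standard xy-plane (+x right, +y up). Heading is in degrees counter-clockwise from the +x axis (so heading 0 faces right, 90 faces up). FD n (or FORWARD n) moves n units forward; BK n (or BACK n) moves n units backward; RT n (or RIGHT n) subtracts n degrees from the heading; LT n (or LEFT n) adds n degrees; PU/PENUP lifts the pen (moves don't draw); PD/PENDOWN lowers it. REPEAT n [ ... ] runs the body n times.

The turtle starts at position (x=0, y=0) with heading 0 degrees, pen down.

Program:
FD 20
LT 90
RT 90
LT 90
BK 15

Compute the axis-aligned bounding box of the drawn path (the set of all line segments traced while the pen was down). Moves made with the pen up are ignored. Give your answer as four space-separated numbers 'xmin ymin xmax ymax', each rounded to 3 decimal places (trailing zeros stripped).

Executing turtle program step by step:
Start: pos=(0,0), heading=0, pen down
FD 20: (0,0) -> (20,0) [heading=0, draw]
LT 90: heading 0 -> 90
RT 90: heading 90 -> 0
LT 90: heading 0 -> 90
BK 15: (20,0) -> (20,-15) [heading=90, draw]
Final: pos=(20,-15), heading=90, 2 segment(s) drawn

Segment endpoints: x in {0, 20}, y in {-15, 0}
xmin=0, ymin=-15, xmax=20, ymax=0

Answer: 0 -15 20 0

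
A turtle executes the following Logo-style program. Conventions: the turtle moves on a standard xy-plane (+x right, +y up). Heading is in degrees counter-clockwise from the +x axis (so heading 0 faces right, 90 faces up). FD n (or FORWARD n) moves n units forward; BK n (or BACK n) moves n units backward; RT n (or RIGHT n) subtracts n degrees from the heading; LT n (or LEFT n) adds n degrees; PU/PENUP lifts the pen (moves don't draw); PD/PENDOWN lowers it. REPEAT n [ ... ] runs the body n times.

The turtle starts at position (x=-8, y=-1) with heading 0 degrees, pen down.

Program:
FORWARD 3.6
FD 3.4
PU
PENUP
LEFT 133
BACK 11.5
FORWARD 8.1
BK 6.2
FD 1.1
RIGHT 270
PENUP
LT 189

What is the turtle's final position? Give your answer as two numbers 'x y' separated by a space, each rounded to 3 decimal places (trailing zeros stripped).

Executing turtle program step by step:
Start: pos=(-8,-1), heading=0, pen down
FD 3.6: (-8,-1) -> (-4.4,-1) [heading=0, draw]
FD 3.4: (-4.4,-1) -> (-1,-1) [heading=0, draw]
PU: pen up
PU: pen up
LT 133: heading 0 -> 133
BK 11.5: (-1,-1) -> (6.843,-9.411) [heading=133, move]
FD 8.1: (6.843,-9.411) -> (1.319,-3.487) [heading=133, move]
BK 6.2: (1.319,-3.487) -> (5.547,-8.021) [heading=133, move]
FD 1.1: (5.547,-8.021) -> (4.797,-7.217) [heading=133, move]
RT 270: heading 133 -> 223
PU: pen up
LT 189: heading 223 -> 52
Final: pos=(4.797,-7.217), heading=52, 2 segment(s) drawn

Answer: 4.797 -7.217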